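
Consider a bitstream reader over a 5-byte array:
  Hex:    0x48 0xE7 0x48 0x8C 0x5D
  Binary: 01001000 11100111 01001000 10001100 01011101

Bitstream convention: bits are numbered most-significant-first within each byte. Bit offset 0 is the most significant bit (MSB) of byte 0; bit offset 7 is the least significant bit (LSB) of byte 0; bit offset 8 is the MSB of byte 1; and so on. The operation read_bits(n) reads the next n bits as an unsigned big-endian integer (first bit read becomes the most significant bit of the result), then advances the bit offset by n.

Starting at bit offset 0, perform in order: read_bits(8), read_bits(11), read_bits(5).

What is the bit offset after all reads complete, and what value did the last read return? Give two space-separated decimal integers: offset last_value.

Read 1: bits[0:8] width=8 -> value=72 (bin 01001000); offset now 8 = byte 1 bit 0; 32 bits remain
Read 2: bits[8:19] width=11 -> value=1850 (bin 11100111010); offset now 19 = byte 2 bit 3; 21 bits remain
Read 3: bits[19:24] width=5 -> value=8 (bin 01000); offset now 24 = byte 3 bit 0; 16 bits remain

Answer: 24 8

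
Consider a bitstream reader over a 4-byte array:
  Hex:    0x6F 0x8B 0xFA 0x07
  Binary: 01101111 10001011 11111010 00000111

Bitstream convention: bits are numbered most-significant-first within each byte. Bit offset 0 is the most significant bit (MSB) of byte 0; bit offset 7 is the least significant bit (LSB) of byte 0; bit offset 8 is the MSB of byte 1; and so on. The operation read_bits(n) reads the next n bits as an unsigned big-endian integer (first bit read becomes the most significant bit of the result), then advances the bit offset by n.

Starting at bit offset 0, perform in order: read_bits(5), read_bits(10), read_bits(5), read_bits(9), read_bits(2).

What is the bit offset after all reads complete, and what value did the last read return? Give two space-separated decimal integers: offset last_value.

Answer: 31 3

Derivation:
Read 1: bits[0:5] width=5 -> value=13 (bin 01101); offset now 5 = byte 0 bit 5; 27 bits remain
Read 2: bits[5:15] width=10 -> value=965 (bin 1111000101); offset now 15 = byte 1 bit 7; 17 bits remain
Read 3: bits[15:20] width=5 -> value=31 (bin 11111); offset now 20 = byte 2 bit 4; 12 bits remain
Read 4: bits[20:29] width=9 -> value=320 (bin 101000000); offset now 29 = byte 3 bit 5; 3 bits remain
Read 5: bits[29:31] width=2 -> value=3 (bin 11); offset now 31 = byte 3 bit 7; 1 bits remain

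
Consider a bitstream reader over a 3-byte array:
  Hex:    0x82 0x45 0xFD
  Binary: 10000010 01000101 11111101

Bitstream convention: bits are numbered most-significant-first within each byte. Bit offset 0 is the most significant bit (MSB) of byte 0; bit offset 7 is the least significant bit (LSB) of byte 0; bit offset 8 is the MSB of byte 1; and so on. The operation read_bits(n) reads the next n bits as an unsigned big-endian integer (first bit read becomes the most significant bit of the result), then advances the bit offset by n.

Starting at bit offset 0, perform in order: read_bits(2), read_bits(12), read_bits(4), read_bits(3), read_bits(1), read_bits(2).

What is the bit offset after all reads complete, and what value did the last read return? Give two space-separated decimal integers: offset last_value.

Answer: 24 1

Derivation:
Read 1: bits[0:2] width=2 -> value=2 (bin 10); offset now 2 = byte 0 bit 2; 22 bits remain
Read 2: bits[2:14] width=12 -> value=145 (bin 000010010001); offset now 14 = byte 1 bit 6; 10 bits remain
Read 3: bits[14:18] width=4 -> value=7 (bin 0111); offset now 18 = byte 2 bit 2; 6 bits remain
Read 4: bits[18:21] width=3 -> value=7 (bin 111); offset now 21 = byte 2 bit 5; 3 bits remain
Read 5: bits[21:22] width=1 -> value=1 (bin 1); offset now 22 = byte 2 bit 6; 2 bits remain
Read 6: bits[22:24] width=2 -> value=1 (bin 01); offset now 24 = byte 3 bit 0; 0 bits remain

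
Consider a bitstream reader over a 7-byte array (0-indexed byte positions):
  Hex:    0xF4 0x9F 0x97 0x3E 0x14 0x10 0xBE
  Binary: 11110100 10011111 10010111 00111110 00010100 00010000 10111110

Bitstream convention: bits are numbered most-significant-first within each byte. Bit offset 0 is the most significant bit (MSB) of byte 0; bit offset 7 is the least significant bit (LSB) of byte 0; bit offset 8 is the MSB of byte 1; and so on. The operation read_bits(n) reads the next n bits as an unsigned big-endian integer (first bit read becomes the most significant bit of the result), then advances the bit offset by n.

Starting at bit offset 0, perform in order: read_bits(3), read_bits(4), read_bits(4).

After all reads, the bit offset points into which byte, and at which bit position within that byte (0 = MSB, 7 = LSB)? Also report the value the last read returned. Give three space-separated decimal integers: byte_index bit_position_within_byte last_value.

Answer: 1 3 4

Derivation:
Read 1: bits[0:3] width=3 -> value=7 (bin 111); offset now 3 = byte 0 bit 3; 53 bits remain
Read 2: bits[3:7] width=4 -> value=10 (bin 1010); offset now 7 = byte 0 bit 7; 49 bits remain
Read 3: bits[7:11] width=4 -> value=4 (bin 0100); offset now 11 = byte 1 bit 3; 45 bits remain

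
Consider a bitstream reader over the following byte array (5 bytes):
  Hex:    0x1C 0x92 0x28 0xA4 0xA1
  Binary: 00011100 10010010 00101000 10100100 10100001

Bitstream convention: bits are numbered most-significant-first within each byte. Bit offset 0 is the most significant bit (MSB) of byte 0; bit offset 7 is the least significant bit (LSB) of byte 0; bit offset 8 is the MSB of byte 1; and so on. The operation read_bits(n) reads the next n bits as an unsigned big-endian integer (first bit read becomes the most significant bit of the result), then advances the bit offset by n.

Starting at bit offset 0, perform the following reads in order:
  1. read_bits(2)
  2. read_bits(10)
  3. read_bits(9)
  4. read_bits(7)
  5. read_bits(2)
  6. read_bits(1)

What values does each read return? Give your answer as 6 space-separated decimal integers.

Answer: 0 457 69 10 1 0

Derivation:
Read 1: bits[0:2] width=2 -> value=0 (bin 00); offset now 2 = byte 0 bit 2; 38 bits remain
Read 2: bits[2:12] width=10 -> value=457 (bin 0111001001); offset now 12 = byte 1 bit 4; 28 bits remain
Read 3: bits[12:21] width=9 -> value=69 (bin 001000101); offset now 21 = byte 2 bit 5; 19 bits remain
Read 4: bits[21:28] width=7 -> value=10 (bin 0001010); offset now 28 = byte 3 bit 4; 12 bits remain
Read 5: bits[28:30] width=2 -> value=1 (bin 01); offset now 30 = byte 3 bit 6; 10 bits remain
Read 6: bits[30:31] width=1 -> value=0 (bin 0); offset now 31 = byte 3 bit 7; 9 bits remain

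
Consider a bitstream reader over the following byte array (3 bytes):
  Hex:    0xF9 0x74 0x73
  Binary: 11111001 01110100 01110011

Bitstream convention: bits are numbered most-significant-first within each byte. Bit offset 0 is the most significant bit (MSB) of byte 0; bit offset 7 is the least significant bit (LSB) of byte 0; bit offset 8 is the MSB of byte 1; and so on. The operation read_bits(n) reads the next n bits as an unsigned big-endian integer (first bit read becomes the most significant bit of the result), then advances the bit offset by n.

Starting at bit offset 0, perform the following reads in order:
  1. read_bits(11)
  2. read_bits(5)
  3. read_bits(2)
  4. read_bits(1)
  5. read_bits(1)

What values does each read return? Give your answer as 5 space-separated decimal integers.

Answer: 1995 20 1 1 1

Derivation:
Read 1: bits[0:11] width=11 -> value=1995 (bin 11111001011); offset now 11 = byte 1 bit 3; 13 bits remain
Read 2: bits[11:16] width=5 -> value=20 (bin 10100); offset now 16 = byte 2 bit 0; 8 bits remain
Read 3: bits[16:18] width=2 -> value=1 (bin 01); offset now 18 = byte 2 bit 2; 6 bits remain
Read 4: bits[18:19] width=1 -> value=1 (bin 1); offset now 19 = byte 2 bit 3; 5 bits remain
Read 5: bits[19:20] width=1 -> value=1 (bin 1); offset now 20 = byte 2 bit 4; 4 bits remain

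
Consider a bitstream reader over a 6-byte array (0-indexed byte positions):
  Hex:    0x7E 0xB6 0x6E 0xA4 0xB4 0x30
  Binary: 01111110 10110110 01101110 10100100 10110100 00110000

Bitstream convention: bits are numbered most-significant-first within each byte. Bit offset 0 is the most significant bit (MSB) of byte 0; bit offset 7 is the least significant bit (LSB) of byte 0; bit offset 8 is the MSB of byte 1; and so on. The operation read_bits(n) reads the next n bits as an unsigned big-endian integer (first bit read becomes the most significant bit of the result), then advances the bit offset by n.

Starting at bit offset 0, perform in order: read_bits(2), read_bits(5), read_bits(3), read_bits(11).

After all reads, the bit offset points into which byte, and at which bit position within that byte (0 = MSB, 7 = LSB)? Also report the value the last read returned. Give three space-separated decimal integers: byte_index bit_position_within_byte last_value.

Read 1: bits[0:2] width=2 -> value=1 (bin 01); offset now 2 = byte 0 bit 2; 46 bits remain
Read 2: bits[2:7] width=5 -> value=31 (bin 11111); offset now 7 = byte 0 bit 7; 41 bits remain
Read 3: bits[7:10] width=3 -> value=2 (bin 010); offset now 10 = byte 1 bit 2; 38 bits remain
Read 4: bits[10:21] width=11 -> value=1741 (bin 11011001101); offset now 21 = byte 2 bit 5; 27 bits remain

Answer: 2 5 1741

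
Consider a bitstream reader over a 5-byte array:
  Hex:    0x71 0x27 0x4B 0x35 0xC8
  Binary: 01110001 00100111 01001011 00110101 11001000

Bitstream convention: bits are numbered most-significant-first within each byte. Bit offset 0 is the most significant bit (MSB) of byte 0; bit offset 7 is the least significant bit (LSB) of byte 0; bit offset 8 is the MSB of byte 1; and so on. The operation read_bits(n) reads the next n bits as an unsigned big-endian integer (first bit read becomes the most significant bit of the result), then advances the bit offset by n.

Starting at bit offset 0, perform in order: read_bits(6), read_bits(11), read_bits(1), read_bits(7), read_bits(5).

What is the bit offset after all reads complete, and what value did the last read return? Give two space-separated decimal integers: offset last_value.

Answer: 30 13

Derivation:
Read 1: bits[0:6] width=6 -> value=28 (bin 011100); offset now 6 = byte 0 bit 6; 34 bits remain
Read 2: bits[6:17] width=11 -> value=590 (bin 01001001110); offset now 17 = byte 2 bit 1; 23 bits remain
Read 3: bits[17:18] width=1 -> value=1 (bin 1); offset now 18 = byte 2 bit 2; 22 bits remain
Read 4: bits[18:25] width=7 -> value=22 (bin 0010110); offset now 25 = byte 3 bit 1; 15 bits remain
Read 5: bits[25:30] width=5 -> value=13 (bin 01101); offset now 30 = byte 3 bit 6; 10 bits remain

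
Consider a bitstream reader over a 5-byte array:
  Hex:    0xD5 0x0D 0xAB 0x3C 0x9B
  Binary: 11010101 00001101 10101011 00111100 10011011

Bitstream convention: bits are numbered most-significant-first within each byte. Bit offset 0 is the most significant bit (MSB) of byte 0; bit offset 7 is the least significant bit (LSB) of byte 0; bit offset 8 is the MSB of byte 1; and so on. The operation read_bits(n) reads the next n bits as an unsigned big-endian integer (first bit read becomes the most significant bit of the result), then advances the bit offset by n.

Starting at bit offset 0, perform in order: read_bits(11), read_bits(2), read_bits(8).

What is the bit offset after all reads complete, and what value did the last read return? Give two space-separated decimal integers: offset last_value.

Read 1: bits[0:11] width=11 -> value=1704 (bin 11010101000); offset now 11 = byte 1 bit 3; 29 bits remain
Read 2: bits[11:13] width=2 -> value=1 (bin 01); offset now 13 = byte 1 bit 5; 27 bits remain
Read 3: bits[13:21] width=8 -> value=181 (bin 10110101); offset now 21 = byte 2 bit 5; 19 bits remain

Answer: 21 181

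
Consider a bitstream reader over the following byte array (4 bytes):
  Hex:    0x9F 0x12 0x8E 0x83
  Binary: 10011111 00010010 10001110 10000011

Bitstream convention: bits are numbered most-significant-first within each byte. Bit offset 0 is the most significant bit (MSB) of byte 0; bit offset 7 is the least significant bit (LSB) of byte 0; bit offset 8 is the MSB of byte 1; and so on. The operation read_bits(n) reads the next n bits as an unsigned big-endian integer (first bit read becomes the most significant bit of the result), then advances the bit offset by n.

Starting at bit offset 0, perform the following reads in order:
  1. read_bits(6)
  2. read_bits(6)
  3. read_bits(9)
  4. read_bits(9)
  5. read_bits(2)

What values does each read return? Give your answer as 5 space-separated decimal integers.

Answer: 39 49 81 416 3

Derivation:
Read 1: bits[0:6] width=6 -> value=39 (bin 100111); offset now 6 = byte 0 bit 6; 26 bits remain
Read 2: bits[6:12] width=6 -> value=49 (bin 110001); offset now 12 = byte 1 bit 4; 20 bits remain
Read 3: bits[12:21] width=9 -> value=81 (bin 001010001); offset now 21 = byte 2 bit 5; 11 bits remain
Read 4: bits[21:30] width=9 -> value=416 (bin 110100000); offset now 30 = byte 3 bit 6; 2 bits remain
Read 5: bits[30:32] width=2 -> value=3 (bin 11); offset now 32 = byte 4 bit 0; 0 bits remain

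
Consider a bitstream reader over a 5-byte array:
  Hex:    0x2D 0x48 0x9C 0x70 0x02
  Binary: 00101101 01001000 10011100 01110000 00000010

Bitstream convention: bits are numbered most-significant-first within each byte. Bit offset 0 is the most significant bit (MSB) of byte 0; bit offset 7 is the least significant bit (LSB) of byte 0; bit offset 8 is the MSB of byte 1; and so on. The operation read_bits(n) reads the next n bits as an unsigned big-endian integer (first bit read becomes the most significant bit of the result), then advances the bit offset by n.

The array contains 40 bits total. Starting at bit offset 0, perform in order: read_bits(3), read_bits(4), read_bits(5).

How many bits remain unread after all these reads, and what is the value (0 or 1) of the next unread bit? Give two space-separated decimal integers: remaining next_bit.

Answer: 28 1

Derivation:
Read 1: bits[0:3] width=3 -> value=1 (bin 001); offset now 3 = byte 0 bit 3; 37 bits remain
Read 2: bits[3:7] width=4 -> value=6 (bin 0110); offset now 7 = byte 0 bit 7; 33 bits remain
Read 3: bits[7:12] width=5 -> value=20 (bin 10100); offset now 12 = byte 1 bit 4; 28 bits remain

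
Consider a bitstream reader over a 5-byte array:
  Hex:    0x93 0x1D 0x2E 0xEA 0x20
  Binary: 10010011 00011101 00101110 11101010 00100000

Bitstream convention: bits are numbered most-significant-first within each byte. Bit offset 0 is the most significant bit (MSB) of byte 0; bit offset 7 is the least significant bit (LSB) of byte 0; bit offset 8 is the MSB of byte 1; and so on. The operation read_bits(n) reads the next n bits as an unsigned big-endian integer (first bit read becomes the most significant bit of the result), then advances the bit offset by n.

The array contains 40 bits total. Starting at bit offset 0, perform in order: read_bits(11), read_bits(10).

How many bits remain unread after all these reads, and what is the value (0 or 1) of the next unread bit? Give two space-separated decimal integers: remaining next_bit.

Read 1: bits[0:11] width=11 -> value=1176 (bin 10010011000); offset now 11 = byte 1 bit 3; 29 bits remain
Read 2: bits[11:21] width=10 -> value=933 (bin 1110100101); offset now 21 = byte 2 bit 5; 19 bits remain

Answer: 19 1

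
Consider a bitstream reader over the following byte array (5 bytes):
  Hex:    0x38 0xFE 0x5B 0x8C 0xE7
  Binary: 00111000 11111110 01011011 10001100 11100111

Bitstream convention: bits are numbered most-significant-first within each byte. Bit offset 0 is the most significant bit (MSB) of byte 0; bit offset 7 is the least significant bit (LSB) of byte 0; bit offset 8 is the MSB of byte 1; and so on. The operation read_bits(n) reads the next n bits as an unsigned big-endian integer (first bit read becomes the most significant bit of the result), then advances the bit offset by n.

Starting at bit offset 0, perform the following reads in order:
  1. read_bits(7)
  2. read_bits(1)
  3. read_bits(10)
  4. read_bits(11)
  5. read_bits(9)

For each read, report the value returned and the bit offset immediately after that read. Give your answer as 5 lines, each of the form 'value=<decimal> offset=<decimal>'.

Read 1: bits[0:7] width=7 -> value=28 (bin 0011100); offset now 7 = byte 0 bit 7; 33 bits remain
Read 2: bits[7:8] width=1 -> value=0 (bin 0); offset now 8 = byte 1 bit 0; 32 bits remain
Read 3: bits[8:18] width=10 -> value=1017 (bin 1111111001); offset now 18 = byte 2 bit 2; 22 bits remain
Read 4: bits[18:29] width=11 -> value=881 (bin 01101110001); offset now 29 = byte 3 bit 5; 11 bits remain
Read 5: bits[29:38] width=9 -> value=313 (bin 100111001); offset now 38 = byte 4 bit 6; 2 bits remain

Answer: value=28 offset=7
value=0 offset=8
value=1017 offset=18
value=881 offset=29
value=313 offset=38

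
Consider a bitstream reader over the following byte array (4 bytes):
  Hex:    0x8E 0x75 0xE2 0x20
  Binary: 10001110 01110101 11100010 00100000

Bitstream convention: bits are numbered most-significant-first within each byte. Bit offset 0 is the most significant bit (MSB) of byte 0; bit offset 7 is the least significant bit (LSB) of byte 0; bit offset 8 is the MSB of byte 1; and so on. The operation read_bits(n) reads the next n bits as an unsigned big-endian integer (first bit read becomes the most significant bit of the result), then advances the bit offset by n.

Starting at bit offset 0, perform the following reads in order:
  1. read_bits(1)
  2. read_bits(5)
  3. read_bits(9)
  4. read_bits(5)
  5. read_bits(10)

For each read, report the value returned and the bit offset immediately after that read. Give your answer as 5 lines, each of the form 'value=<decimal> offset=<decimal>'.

Answer: value=1 offset=1
value=3 offset=6
value=314 offset=15
value=30 offset=20
value=136 offset=30

Derivation:
Read 1: bits[0:1] width=1 -> value=1 (bin 1); offset now 1 = byte 0 bit 1; 31 bits remain
Read 2: bits[1:6] width=5 -> value=3 (bin 00011); offset now 6 = byte 0 bit 6; 26 bits remain
Read 3: bits[6:15] width=9 -> value=314 (bin 100111010); offset now 15 = byte 1 bit 7; 17 bits remain
Read 4: bits[15:20] width=5 -> value=30 (bin 11110); offset now 20 = byte 2 bit 4; 12 bits remain
Read 5: bits[20:30] width=10 -> value=136 (bin 0010001000); offset now 30 = byte 3 bit 6; 2 bits remain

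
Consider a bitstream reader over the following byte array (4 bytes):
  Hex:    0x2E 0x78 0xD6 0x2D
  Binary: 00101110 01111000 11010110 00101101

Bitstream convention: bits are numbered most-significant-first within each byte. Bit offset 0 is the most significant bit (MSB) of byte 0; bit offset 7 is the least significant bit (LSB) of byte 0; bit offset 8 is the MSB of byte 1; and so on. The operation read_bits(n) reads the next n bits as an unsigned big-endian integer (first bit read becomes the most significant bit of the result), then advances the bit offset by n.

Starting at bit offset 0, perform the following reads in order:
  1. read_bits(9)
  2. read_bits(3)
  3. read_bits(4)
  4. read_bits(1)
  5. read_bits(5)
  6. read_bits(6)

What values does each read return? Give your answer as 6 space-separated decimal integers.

Answer: 92 7 8 1 21 34

Derivation:
Read 1: bits[0:9] width=9 -> value=92 (bin 001011100); offset now 9 = byte 1 bit 1; 23 bits remain
Read 2: bits[9:12] width=3 -> value=7 (bin 111); offset now 12 = byte 1 bit 4; 20 bits remain
Read 3: bits[12:16] width=4 -> value=8 (bin 1000); offset now 16 = byte 2 bit 0; 16 bits remain
Read 4: bits[16:17] width=1 -> value=1 (bin 1); offset now 17 = byte 2 bit 1; 15 bits remain
Read 5: bits[17:22] width=5 -> value=21 (bin 10101); offset now 22 = byte 2 bit 6; 10 bits remain
Read 6: bits[22:28] width=6 -> value=34 (bin 100010); offset now 28 = byte 3 bit 4; 4 bits remain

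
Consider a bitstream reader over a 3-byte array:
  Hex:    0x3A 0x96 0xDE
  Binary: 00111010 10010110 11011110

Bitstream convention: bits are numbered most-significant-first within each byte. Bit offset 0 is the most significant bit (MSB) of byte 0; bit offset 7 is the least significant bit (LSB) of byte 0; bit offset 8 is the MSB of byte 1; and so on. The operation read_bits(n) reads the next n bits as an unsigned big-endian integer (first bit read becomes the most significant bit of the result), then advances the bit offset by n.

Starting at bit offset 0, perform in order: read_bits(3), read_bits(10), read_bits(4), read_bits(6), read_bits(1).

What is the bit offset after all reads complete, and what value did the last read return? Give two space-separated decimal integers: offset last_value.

Read 1: bits[0:3] width=3 -> value=1 (bin 001); offset now 3 = byte 0 bit 3; 21 bits remain
Read 2: bits[3:13] width=10 -> value=850 (bin 1101010010); offset now 13 = byte 1 bit 5; 11 bits remain
Read 3: bits[13:17] width=4 -> value=13 (bin 1101); offset now 17 = byte 2 bit 1; 7 bits remain
Read 4: bits[17:23] width=6 -> value=47 (bin 101111); offset now 23 = byte 2 bit 7; 1 bits remain
Read 5: bits[23:24] width=1 -> value=0 (bin 0); offset now 24 = byte 3 bit 0; 0 bits remain

Answer: 24 0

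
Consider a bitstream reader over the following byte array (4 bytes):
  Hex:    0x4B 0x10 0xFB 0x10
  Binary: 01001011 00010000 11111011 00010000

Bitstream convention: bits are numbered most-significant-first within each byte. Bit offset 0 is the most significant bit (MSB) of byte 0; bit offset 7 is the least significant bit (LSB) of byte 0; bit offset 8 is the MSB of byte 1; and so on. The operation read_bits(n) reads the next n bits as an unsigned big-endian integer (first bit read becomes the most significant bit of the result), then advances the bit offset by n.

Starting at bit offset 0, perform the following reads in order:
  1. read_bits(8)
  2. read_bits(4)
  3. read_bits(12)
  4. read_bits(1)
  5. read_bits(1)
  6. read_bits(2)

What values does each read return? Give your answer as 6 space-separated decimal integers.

Read 1: bits[0:8] width=8 -> value=75 (bin 01001011); offset now 8 = byte 1 bit 0; 24 bits remain
Read 2: bits[8:12] width=4 -> value=1 (bin 0001); offset now 12 = byte 1 bit 4; 20 bits remain
Read 3: bits[12:24] width=12 -> value=251 (bin 000011111011); offset now 24 = byte 3 bit 0; 8 bits remain
Read 4: bits[24:25] width=1 -> value=0 (bin 0); offset now 25 = byte 3 bit 1; 7 bits remain
Read 5: bits[25:26] width=1 -> value=0 (bin 0); offset now 26 = byte 3 bit 2; 6 bits remain
Read 6: bits[26:28] width=2 -> value=1 (bin 01); offset now 28 = byte 3 bit 4; 4 bits remain

Answer: 75 1 251 0 0 1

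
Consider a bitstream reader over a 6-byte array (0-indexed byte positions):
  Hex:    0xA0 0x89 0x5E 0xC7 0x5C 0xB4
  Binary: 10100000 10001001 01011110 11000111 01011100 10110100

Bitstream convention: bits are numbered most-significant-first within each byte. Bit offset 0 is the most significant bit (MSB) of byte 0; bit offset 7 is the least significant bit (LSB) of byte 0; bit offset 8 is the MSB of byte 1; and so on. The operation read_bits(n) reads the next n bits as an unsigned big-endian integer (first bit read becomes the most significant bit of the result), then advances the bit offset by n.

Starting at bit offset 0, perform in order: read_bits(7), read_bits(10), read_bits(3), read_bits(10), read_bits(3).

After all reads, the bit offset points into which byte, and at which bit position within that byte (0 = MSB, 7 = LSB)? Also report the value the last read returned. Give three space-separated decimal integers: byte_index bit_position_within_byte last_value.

Answer: 4 1 6

Derivation:
Read 1: bits[0:7] width=7 -> value=80 (bin 1010000); offset now 7 = byte 0 bit 7; 41 bits remain
Read 2: bits[7:17] width=10 -> value=274 (bin 0100010010); offset now 17 = byte 2 bit 1; 31 bits remain
Read 3: bits[17:20] width=3 -> value=5 (bin 101); offset now 20 = byte 2 bit 4; 28 bits remain
Read 4: bits[20:30] width=10 -> value=945 (bin 1110110001); offset now 30 = byte 3 bit 6; 18 bits remain
Read 5: bits[30:33] width=3 -> value=6 (bin 110); offset now 33 = byte 4 bit 1; 15 bits remain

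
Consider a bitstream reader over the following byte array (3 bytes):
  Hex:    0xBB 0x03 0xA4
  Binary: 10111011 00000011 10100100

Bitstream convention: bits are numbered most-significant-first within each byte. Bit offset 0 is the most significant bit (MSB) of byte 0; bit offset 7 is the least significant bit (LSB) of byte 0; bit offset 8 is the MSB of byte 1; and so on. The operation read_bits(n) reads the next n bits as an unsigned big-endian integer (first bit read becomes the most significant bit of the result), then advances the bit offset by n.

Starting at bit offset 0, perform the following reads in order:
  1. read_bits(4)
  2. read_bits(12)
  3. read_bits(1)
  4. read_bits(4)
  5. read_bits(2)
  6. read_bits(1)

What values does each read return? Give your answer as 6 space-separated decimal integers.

Read 1: bits[0:4] width=4 -> value=11 (bin 1011); offset now 4 = byte 0 bit 4; 20 bits remain
Read 2: bits[4:16] width=12 -> value=2819 (bin 101100000011); offset now 16 = byte 2 bit 0; 8 bits remain
Read 3: bits[16:17] width=1 -> value=1 (bin 1); offset now 17 = byte 2 bit 1; 7 bits remain
Read 4: bits[17:21] width=4 -> value=4 (bin 0100); offset now 21 = byte 2 bit 5; 3 bits remain
Read 5: bits[21:23] width=2 -> value=2 (bin 10); offset now 23 = byte 2 bit 7; 1 bits remain
Read 6: bits[23:24] width=1 -> value=0 (bin 0); offset now 24 = byte 3 bit 0; 0 bits remain

Answer: 11 2819 1 4 2 0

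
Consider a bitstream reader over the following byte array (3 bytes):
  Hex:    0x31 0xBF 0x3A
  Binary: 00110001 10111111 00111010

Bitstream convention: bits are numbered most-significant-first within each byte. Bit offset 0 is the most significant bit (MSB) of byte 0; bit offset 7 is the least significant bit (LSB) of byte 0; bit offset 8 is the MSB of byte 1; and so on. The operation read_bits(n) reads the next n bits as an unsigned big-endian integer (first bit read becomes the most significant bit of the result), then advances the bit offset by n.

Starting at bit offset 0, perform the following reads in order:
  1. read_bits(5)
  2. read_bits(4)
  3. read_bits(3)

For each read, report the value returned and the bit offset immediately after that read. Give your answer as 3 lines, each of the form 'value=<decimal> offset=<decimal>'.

Answer: value=6 offset=5
value=3 offset=9
value=3 offset=12

Derivation:
Read 1: bits[0:5] width=5 -> value=6 (bin 00110); offset now 5 = byte 0 bit 5; 19 bits remain
Read 2: bits[5:9] width=4 -> value=3 (bin 0011); offset now 9 = byte 1 bit 1; 15 bits remain
Read 3: bits[9:12] width=3 -> value=3 (bin 011); offset now 12 = byte 1 bit 4; 12 bits remain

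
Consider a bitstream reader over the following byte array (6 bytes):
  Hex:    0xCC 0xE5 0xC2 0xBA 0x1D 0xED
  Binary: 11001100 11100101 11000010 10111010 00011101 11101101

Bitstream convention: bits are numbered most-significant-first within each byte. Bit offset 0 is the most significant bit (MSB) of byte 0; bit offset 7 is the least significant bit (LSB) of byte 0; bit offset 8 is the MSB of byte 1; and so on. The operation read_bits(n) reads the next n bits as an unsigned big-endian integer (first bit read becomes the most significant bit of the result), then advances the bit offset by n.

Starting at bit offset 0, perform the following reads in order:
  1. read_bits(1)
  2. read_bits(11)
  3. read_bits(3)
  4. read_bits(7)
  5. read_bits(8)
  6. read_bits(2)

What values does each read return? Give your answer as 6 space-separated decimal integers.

Answer: 1 1230 2 112 174 2

Derivation:
Read 1: bits[0:1] width=1 -> value=1 (bin 1); offset now 1 = byte 0 bit 1; 47 bits remain
Read 2: bits[1:12] width=11 -> value=1230 (bin 10011001110); offset now 12 = byte 1 bit 4; 36 bits remain
Read 3: bits[12:15] width=3 -> value=2 (bin 010); offset now 15 = byte 1 bit 7; 33 bits remain
Read 4: bits[15:22] width=7 -> value=112 (bin 1110000); offset now 22 = byte 2 bit 6; 26 bits remain
Read 5: bits[22:30] width=8 -> value=174 (bin 10101110); offset now 30 = byte 3 bit 6; 18 bits remain
Read 6: bits[30:32] width=2 -> value=2 (bin 10); offset now 32 = byte 4 bit 0; 16 bits remain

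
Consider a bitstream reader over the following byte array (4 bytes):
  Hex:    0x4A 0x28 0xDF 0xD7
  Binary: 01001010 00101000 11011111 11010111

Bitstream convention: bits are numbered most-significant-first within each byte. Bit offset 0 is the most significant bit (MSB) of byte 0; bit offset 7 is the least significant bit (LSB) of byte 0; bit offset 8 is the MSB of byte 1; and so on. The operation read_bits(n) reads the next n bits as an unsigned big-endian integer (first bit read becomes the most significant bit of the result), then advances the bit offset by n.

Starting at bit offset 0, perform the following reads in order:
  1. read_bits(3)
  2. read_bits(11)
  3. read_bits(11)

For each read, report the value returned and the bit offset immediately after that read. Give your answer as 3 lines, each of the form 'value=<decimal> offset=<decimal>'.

Read 1: bits[0:3] width=3 -> value=2 (bin 010); offset now 3 = byte 0 bit 3; 29 bits remain
Read 2: bits[3:14] width=11 -> value=650 (bin 01010001010); offset now 14 = byte 1 bit 6; 18 bits remain
Read 3: bits[14:25] width=11 -> value=447 (bin 00110111111); offset now 25 = byte 3 bit 1; 7 bits remain

Answer: value=2 offset=3
value=650 offset=14
value=447 offset=25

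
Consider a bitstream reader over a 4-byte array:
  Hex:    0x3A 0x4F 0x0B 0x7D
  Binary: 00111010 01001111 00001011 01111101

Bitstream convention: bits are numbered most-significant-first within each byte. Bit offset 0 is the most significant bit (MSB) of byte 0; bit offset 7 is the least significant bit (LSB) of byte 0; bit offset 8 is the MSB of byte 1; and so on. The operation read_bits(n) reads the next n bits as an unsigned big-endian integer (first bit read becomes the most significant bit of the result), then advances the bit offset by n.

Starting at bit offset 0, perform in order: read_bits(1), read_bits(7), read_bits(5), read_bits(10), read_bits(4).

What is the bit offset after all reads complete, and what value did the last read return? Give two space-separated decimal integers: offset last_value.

Answer: 27 11

Derivation:
Read 1: bits[0:1] width=1 -> value=0 (bin 0); offset now 1 = byte 0 bit 1; 31 bits remain
Read 2: bits[1:8] width=7 -> value=58 (bin 0111010); offset now 8 = byte 1 bit 0; 24 bits remain
Read 3: bits[8:13] width=5 -> value=9 (bin 01001); offset now 13 = byte 1 bit 5; 19 bits remain
Read 4: bits[13:23] width=10 -> value=901 (bin 1110000101); offset now 23 = byte 2 bit 7; 9 bits remain
Read 5: bits[23:27] width=4 -> value=11 (bin 1011); offset now 27 = byte 3 bit 3; 5 bits remain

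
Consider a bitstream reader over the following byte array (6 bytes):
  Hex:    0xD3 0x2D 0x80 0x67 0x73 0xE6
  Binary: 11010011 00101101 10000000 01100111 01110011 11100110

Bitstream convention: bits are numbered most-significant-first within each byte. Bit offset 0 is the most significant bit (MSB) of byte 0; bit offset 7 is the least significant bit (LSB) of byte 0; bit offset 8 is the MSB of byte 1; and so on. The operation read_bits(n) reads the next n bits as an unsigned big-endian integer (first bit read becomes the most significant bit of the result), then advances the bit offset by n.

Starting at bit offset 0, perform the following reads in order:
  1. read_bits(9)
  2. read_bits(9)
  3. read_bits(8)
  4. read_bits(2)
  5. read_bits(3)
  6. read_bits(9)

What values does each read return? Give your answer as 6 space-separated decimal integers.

Read 1: bits[0:9] width=9 -> value=422 (bin 110100110); offset now 9 = byte 1 bit 1; 39 bits remain
Read 2: bits[9:18] width=9 -> value=182 (bin 010110110); offset now 18 = byte 2 bit 2; 30 bits remain
Read 3: bits[18:26] width=8 -> value=1 (bin 00000001); offset now 26 = byte 3 bit 2; 22 bits remain
Read 4: bits[26:28] width=2 -> value=2 (bin 10); offset now 28 = byte 3 bit 4; 20 bits remain
Read 5: bits[28:31] width=3 -> value=3 (bin 011); offset now 31 = byte 3 bit 7; 17 bits remain
Read 6: bits[31:40] width=9 -> value=371 (bin 101110011); offset now 40 = byte 5 bit 0; 8 bits remain

Answer: 422 182 1 2 3 371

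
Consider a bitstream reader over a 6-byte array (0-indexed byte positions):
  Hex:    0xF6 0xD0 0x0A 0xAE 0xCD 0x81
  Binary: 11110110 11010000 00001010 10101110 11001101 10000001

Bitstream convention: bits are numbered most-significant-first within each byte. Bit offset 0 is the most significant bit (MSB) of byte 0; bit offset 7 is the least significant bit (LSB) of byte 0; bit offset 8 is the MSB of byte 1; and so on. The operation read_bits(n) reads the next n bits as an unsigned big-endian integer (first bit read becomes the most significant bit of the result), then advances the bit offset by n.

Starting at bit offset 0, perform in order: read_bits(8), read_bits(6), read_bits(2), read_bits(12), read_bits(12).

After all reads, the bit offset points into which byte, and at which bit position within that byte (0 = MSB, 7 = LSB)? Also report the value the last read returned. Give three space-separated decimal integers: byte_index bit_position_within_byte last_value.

Read 1: bits[0:8] width=8 -> value=246 (bin 11110110); offset now 8 = byte 1 bit 0; 40 bits remain
Read 2: bits[8:14] width=6 -> value=52 (bin 110100); offset now 14 = byte 1 bit 6; 34 bits remain
Read 3: bits[14:16] width=2 -> value=0 (bin 00); offset now 16 = byte 2 bit 0; 32 bits remain
Read 4: bits[16:28] width=12 -> value=170 (bin 000010101010); offset now 28 = byte 3 bit 4; 20 bits remain
Read 5: bits[28:40] width=12 -> value=3789 (bin 111011001101); offset now 40 = byte 5 bit 0; 8 bits remain

Answer: 5 0 3789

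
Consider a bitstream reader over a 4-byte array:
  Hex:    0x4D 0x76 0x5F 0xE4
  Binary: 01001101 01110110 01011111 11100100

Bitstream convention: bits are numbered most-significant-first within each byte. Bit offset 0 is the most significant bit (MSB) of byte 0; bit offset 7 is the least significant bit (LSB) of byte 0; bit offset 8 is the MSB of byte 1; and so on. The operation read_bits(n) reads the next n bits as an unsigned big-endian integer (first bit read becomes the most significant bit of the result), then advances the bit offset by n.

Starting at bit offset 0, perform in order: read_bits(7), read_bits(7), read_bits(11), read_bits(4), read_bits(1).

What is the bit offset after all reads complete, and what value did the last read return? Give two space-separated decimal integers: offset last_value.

Read 1: bits[0:7] width=7 -> value=38 (bin 0100110); offset now 7 = byte 0 bit 7; 25 bits remain
Read 2: bits[7:14] width=7 -> value=93 (bin 1011101); offset now 14 = byte 1 bit 6; 18 bits remain
Read 3: bits[14:25] width=11 -> value=1215 (bin 10010111111); offset now 25 = byte 3 bit 1; 7 bits remain
Read 4: bits[25:29] width=4 -> value=12 (bin 1100); offset now 29 = byte 3 bit 5; 3 bits remain
Read 5: bits[29:30] width=1 -> value=1 (bin 1); offset now 30 = byte 3 bit 6; 2 bits remain

Answer: 30 1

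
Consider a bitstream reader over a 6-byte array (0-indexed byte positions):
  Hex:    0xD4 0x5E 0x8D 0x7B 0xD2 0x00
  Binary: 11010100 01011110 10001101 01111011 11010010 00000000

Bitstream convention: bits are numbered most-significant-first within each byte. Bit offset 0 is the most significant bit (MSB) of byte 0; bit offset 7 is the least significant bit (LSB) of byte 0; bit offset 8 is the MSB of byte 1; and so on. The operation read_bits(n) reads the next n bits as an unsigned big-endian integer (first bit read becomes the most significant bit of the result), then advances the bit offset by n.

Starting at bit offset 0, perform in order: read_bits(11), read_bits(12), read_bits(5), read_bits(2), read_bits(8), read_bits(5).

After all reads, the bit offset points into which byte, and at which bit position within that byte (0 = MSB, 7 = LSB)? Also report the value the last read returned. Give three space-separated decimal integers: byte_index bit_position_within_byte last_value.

Answer: 5 3 16

Derivation:
Read 1: bits[0:11] width=11 -> value=1698 (bin 11010100010); offset now 11 = byte 1 bit 3; 37 bits remain
Read 2: bits[11:23] width=12 -> value=3910 (bin 111101000110); offset now 23 = byte 2 bit 7; 25 bits remain
Read 3: bits[23:28] width=5 -> value=23 (bin 10111); offset now 28 = byte 3 bit 4; 20 bits remain
Read 4: bits[28:30] width=2 -> value=2 (bin 10); offset now 30 = byte 3 bit 6; 18 bits remain
Read 5: bits[30:38] width=8 -> value=244 (bin 11110100); offset now 38 = byte 4 bit 6; 10 bits remain
Read 6: bits[38:43] width=5 -> value=16 (bin 10000); offset now 43 = byte 5 bit 3; 5 bits remain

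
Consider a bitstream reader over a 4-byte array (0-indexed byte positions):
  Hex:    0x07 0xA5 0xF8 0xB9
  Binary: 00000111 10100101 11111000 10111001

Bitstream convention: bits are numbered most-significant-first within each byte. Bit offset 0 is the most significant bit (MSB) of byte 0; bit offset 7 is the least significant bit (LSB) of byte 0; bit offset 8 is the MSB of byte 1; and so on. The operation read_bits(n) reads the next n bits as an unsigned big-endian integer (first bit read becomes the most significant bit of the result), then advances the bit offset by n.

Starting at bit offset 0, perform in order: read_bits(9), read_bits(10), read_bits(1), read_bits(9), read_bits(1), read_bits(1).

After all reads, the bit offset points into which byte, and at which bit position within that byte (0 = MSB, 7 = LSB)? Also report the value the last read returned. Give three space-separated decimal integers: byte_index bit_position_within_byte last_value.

Read 1: bits[0:9] width=9 -> value=15 (bin 000001111); offset now 9 = byte 1 bit 1; 23 bits remain
Read 2: bits[9:19] width=10 -> value=303 (bin 0100101111); offset now 19 = byte 2 bit 3; 13 bits remain
Read 3: bits[19:20] width=1 -> value=1 (bin 1); offset now 20 = byte 2 bit 4; 12 bits remain
Read 4: bits[20:29] width=9 -> value=279 (bin 100010111); offset now 29 = byte 3 bit 5; 3 bits remain
Read 5: bits[29:30] width=1 -> value=0 (bin 0); offset now 30 = byte 3 bit 6; 2 bits remain
Read 6: bits[30:31] width=1 -> value=0 (bin 0); offset now 31 = byte 3 bit 7; 1 bits remain

Answer: 3 7 0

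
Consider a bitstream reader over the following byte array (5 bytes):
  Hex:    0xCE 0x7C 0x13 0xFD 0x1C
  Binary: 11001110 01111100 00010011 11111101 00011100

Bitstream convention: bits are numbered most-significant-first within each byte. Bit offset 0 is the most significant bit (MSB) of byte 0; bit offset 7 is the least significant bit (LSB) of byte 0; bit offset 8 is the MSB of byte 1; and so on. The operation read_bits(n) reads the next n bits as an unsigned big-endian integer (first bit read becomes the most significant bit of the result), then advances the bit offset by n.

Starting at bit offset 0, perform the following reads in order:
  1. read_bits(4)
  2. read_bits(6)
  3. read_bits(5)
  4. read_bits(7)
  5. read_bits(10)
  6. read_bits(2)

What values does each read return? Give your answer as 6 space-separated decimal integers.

Answer: 12 57 30 4 1021 0

Derivation:
Read 1: bits[0:4] width=4 -> value=12 (bin 1100); offset now 4 = byte 0 bit 4; 36 bits remain
Read 2: bits[4:10] width=6 -> value=57 (bin 111001); offset now 10 = byte 1 bit 2; 30 bits remain
Read 3: bits[10:15] width=5 -> value=30 (bin 11110); offset now 15 = byte 1 bit 7; 25 bits remain
Read 4: bits[15:22] width=7 -> value=4 (bin 0000100); offset now 22 = byte 2 bit 6; 18 bits remain
Read 5: bits[22:32] width=10 -> value=1021 (bin 1111111101); offset now 32 = byte 4 bit 0; 8 bits remain
Read 6: bits[32:34] width=2 -> value=0 (bin 00); offset now 34 = byte 4 bit 2; 6 bits remain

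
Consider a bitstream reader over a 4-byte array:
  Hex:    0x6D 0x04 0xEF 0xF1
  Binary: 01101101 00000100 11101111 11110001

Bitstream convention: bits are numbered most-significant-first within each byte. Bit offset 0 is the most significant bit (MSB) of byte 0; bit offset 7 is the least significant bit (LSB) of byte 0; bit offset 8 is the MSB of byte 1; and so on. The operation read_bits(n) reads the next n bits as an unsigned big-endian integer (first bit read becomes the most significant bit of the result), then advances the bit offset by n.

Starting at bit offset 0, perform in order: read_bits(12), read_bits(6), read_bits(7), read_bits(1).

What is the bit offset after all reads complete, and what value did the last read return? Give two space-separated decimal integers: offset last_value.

Answer: 26 1

Derivation:
Read 1: bits[0:12] width=12 -> value=1744 (bin 011011010000); offset now 12 = byte 1 bit 4; 20 bits remain
Read 2: bits[12:18] width=6 -> value=19 (bin 010011); offset now 18 = byte 2 bit 2; 14 bits remain
Read 3: bits[18:25] width=7 -> value=95 (bin 1011111); offset now 25 = byte 3 bit 1; 7 bits remain
Read 4: bits[25:26] width=1 -> value=1 (bin 1); offset now 26 = byte 3 bit 2; 6 bits remain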